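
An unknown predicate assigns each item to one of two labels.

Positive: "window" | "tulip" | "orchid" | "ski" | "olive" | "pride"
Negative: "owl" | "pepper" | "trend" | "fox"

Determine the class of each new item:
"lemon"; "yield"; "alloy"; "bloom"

Negative, Positive, Negative, Negative

Every 'Positive' example satisfies: contains 'i'. None of the 'Negative' examples do.
"lemon": no 'i', fails this test → Negative.
"yield": has 'i', passes → Positive.
"alloy": no 'i', fails this test → Negative.
"bloom": no 'i', fails this test → Negative.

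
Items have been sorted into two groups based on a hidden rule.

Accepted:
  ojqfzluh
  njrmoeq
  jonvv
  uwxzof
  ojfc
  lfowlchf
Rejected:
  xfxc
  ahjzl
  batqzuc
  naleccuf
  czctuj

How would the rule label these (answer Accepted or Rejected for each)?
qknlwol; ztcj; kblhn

Accepted, Rejected, Rejected

Looking at the examples, the only property every 'Accepted' case has and every 'Rejected' case lacks is: contains 'o'.
qknlwol: has 'o', qualifies → Accepted. ztcj: no 'o', does not satisfy this → Rejected. kblhn: no 'o', does not satisfy this → Rejected.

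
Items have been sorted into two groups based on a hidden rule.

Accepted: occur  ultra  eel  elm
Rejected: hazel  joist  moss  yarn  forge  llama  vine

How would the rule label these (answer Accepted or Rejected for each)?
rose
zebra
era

Rejected, Rejected, Accepted

Comparing the two groups points to one rule — starts with a vowel.
Rejected: rose, since starts with 'r'. Rejected: zebra, since starts with 'z'. Accepted: era, since starts with 'e'.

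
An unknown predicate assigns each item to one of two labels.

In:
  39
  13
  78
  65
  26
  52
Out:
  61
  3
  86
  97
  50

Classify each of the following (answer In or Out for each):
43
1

Out, Out

The common property of the 'In' items is: multiple of 13. No 'Out' item has it.
Out: 43, since 43 = 13·3 + 4.
Out: 1, since 1 = 13·0 + 1.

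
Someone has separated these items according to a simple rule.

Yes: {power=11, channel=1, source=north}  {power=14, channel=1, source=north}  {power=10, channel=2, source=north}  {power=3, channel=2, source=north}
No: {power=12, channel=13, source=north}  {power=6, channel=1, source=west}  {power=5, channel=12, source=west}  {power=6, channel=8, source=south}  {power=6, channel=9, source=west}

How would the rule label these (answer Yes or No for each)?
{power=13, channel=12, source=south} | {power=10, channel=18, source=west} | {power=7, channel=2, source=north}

No, No, Yes

The rule appears to be: source is north AND channel ≤ 2.
{power=13, channel=12, source=south}: source is south, channel = 12, lacks this property → No. {power=10, channel=18, source=west}: source is west, channel = 18, lacks this property → No. {power=7, channel=2, source=north}: source is north, channel = 2, fits → Yes.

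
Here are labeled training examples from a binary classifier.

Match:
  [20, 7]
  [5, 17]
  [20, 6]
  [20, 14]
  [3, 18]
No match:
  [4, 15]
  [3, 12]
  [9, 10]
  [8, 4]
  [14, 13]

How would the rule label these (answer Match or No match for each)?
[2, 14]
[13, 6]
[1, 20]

No match, No match, Match

The simplest hypothesis consistent with all the labels is: max ≥ 17.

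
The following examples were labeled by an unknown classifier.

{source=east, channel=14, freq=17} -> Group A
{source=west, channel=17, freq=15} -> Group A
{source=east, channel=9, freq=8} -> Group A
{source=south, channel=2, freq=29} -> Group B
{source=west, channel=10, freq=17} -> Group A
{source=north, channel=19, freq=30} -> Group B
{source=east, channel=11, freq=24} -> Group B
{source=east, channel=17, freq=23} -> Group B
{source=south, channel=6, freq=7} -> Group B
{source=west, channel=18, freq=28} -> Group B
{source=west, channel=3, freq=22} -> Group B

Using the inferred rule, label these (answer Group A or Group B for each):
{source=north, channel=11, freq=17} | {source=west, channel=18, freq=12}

The pattern is that an item is 'Group A' exactly when: freq ≥ 8 AND freq ≤ 17.
{source=north, channel=11, freq=17}: Group A (freq = 17). {source=west, channel=18, freq=12}: Group A (freq = 12).

Group A, Group A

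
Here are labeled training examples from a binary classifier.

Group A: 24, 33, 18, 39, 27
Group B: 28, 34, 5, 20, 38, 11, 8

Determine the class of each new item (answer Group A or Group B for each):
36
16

Group A, Group B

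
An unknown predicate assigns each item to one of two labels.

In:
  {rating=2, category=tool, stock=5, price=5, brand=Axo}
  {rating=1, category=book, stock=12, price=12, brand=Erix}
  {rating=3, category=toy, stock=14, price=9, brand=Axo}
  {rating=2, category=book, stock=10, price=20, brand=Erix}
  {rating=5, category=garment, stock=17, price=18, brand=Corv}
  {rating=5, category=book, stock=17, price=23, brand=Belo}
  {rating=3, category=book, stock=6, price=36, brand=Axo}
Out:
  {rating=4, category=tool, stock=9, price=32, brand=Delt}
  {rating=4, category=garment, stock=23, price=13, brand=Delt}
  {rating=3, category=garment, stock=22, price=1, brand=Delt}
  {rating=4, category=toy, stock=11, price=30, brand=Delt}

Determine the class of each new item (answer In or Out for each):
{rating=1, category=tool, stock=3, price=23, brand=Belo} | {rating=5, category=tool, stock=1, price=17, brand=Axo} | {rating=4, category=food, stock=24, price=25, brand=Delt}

In, In, Out

The distinguishing property — brand is not Delt — holds for all the 'In' cases and none of the 'Out' cases.
{rating=1, category=tool, stock=3, price=23, brand=Belo}: In (brand is Belo). {rating=5, category=tool, stock=1, price=17, brand=Axo}: In (brand is Axo). {rating=4, category=food, stock=24, price=25, brand=Delt}: Out (brand is Delt).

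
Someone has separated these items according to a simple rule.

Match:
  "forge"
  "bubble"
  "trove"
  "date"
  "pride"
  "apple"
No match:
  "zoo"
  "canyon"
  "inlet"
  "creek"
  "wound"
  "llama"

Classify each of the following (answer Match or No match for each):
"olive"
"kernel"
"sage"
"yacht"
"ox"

The pattern is that an item is 'Match' exactly when: ends with 'e'.
"olive": ends with 'e' — matches, so Match. "kernel": ends with 'l' — doesn't match, so No match. "sage": ends with 'e' — matches, so Match. "yacht": ends with 't' — doesn't match, so No match. "ox": ends with 'x' — doesn't match, so No match.

Match, No match, Match, No match, No match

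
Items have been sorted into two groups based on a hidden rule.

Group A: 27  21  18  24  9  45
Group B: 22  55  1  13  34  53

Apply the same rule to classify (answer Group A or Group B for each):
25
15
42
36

Group B, Group A, Group A, Group A

The rule appears to be: multiple of 3.
25 → 25 = 3·8 + 1 → Group B. 15 → 15 = 3·5 → Group A. 42 → 42 = 3·14 → Group A. 36 → 36 = 3·12 → Group A.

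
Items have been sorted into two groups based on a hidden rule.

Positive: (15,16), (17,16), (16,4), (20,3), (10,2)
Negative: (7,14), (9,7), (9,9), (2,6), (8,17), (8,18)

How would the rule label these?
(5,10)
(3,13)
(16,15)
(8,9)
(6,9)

Negative, Negative, Positive, Negative, Negative

All 'Positive' examples share one property — first ≥ 10 — and every 'Negative' example lacks it.
(5,10) → first 5 → Negative. (3,13) → first 3 → Negative. (16,15) → first 16 → Positive. (8,9) → first 8 → Negative. (6,9) → first 6 → Negative.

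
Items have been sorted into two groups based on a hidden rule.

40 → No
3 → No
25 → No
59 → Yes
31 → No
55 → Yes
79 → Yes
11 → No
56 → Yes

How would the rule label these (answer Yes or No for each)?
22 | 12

'Yes' ⟺ at least 55.
22 → 22 < 55 → No.
12 → 12 < 55 → No.

No, No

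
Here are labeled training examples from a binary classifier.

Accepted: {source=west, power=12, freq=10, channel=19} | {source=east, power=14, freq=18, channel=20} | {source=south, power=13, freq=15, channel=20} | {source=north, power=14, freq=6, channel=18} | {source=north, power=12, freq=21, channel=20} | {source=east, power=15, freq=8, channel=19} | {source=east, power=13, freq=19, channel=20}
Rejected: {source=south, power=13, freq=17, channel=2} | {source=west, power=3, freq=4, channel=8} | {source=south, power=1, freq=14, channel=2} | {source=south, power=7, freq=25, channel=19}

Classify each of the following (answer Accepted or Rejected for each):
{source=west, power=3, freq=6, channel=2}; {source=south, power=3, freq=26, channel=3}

Rejected, Rejected

The common property of the 'Accepted' items is: freq ≤ 21 AND channel ≥ 18. No 'Rejected' item has it.
{source=west, power=3, freq=6, channel=2}: freq = 6, channel = 2, does not satisfy this → Rejected. {source=south, power=3, freq=26, channel=3}: freq = 26, channel = 3, does not satisfy this → Rejected.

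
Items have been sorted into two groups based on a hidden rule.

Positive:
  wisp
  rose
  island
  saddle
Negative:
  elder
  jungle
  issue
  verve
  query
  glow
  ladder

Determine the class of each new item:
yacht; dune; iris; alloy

The distinguishing property — even length AND contains 's' — holds for all the 'Positive' cases and none of the 'Negative' cases.

Negative, Negative, Positive, Negative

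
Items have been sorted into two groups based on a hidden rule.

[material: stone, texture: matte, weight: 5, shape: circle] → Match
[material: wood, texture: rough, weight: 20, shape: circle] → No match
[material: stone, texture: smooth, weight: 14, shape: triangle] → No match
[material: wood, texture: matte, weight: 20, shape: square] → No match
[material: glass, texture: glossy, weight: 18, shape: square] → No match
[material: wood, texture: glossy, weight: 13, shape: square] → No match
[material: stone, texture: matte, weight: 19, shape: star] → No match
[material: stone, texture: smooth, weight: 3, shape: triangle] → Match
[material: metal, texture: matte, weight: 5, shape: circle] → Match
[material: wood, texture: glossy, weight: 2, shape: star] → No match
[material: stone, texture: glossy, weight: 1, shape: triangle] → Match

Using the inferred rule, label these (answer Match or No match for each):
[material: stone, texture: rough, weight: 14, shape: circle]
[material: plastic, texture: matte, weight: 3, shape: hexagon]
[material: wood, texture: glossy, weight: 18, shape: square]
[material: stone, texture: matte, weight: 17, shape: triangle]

No match, Match, No match, No match

'Match' ⟺ weight ≠ 2 AND weight ≤ 5.
[material: stone, texture: rough, weight: 14, shape: circle] → weight = 14 → No match.
[material: plastic, texture: matte, weight: 3, shape: hexagon] → weight = 3 → Match.
[material: wood, texture: glossy, weight: 18, shape: square] → weight = 18 → No match.
[material: stone, texture: matte, weight: 17, shape: triangle] → weight = 17 → No match.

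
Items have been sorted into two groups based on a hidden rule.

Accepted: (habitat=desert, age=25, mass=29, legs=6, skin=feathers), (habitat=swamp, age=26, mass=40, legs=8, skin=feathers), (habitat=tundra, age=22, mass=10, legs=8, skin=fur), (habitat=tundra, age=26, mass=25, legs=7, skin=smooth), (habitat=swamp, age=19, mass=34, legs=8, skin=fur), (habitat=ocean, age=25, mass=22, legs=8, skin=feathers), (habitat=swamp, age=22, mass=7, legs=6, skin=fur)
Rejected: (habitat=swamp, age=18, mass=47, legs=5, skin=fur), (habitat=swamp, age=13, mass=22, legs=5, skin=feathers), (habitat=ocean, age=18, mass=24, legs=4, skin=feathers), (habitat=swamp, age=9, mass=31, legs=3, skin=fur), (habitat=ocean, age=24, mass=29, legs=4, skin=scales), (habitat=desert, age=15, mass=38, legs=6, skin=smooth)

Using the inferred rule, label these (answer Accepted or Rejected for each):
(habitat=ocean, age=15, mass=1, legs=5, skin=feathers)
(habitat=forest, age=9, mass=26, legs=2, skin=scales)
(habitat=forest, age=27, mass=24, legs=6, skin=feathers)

Every 'Accepted' example satisfies: legs ≥ 5 AND age ≥ 19. None of the 'Rejected' examples do.

Rejected, Rejected, Accepted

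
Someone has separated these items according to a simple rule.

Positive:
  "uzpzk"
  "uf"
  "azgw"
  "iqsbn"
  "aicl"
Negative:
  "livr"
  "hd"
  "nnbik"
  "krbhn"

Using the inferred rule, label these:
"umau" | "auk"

Positive, Positive

The pattern is that an item is 'Positive' exactly when: starts with a vowel.
"umau" → starts with 'u' → Positive. "auk" → starts with 'a' → Positive.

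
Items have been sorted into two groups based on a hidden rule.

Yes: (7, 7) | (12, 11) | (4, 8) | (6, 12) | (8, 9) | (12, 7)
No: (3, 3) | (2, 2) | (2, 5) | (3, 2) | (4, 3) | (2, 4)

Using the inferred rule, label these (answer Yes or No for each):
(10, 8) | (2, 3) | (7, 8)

Yes, No, Yes

The rule appears to be: sum ≥ 12.
(10, 8): 10+8 = 18, satisfies this → Yes. (2, 3): 2+3 = 5, fails the rule → No. (7, 8): 7+8 = 15, satisfies this → Yes.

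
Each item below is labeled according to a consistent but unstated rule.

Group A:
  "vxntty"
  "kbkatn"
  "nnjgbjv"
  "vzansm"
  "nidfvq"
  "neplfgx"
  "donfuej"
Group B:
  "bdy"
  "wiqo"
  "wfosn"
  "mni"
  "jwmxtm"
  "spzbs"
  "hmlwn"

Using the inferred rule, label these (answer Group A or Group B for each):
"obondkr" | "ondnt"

All 'Group A' examples share one property — length ≥ 6 AND contains 'n' — and every 'Group B' example lacks it.

Group A, Group B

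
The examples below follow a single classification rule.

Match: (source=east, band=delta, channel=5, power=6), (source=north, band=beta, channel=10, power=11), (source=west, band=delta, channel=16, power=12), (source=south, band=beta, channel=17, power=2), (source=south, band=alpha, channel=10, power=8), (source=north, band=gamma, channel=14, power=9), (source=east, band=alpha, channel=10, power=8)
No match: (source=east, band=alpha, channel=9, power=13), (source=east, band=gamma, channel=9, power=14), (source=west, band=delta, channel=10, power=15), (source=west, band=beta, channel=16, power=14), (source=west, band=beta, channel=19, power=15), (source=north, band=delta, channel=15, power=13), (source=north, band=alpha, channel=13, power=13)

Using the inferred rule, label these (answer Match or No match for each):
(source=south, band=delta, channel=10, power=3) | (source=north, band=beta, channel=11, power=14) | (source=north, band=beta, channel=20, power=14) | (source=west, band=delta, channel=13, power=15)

Match, No match, No match, No match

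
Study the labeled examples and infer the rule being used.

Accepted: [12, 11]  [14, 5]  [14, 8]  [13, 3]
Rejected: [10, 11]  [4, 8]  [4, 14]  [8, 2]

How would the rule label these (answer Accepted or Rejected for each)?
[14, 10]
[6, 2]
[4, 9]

The pattern is that an item is 'Accepted' exactly when: first ≥ 11.
[14, 10] → first 14 → Accepted. [6, 2] → first 6 → Rejected. [4, 9] → first 4 → Rejected.

Accepted, Rejected, Rejected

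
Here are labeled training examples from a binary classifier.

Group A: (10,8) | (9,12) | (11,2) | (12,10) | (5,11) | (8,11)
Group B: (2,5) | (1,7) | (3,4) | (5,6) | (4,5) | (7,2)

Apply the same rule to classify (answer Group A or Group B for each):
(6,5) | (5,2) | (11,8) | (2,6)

Group B, Group B, Group A, Group B

Every 'Group A' example satisfies: sum ≥ 13. None of the 'Group B' examples do.
(6,5) — 6+5 = 11, hence Group B.
(5,2) — 5+2 = 7, hence Group B.
(11,8) — 11+8 = 19, hence Group A.
(2,6) — 2+6 = 8, hence Group B.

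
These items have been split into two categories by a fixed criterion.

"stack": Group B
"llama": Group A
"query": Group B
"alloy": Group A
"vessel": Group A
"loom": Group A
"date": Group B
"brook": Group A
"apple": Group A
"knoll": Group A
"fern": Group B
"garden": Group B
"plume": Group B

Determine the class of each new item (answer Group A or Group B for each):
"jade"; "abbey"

The pattern is that an item is 'Group A' exactly when: has a double letter.
"jade": no doubled letter — does not pass, so Group B.
"abbey": 'bb' doubled — matches, so Group A.

Group B, Group A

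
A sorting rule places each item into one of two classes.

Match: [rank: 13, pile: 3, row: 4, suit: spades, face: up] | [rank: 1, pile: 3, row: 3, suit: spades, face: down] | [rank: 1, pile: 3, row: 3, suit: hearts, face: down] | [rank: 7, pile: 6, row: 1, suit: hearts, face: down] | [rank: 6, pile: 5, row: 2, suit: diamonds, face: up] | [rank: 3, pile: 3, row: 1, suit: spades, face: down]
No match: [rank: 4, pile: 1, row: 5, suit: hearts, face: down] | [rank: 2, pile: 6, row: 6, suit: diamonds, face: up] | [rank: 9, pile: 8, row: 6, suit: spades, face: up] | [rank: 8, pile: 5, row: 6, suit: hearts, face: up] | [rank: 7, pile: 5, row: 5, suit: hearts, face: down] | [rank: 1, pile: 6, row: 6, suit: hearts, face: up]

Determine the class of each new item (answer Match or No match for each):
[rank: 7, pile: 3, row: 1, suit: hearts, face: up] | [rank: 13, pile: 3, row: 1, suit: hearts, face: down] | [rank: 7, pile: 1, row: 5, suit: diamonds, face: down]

Rule: row ≤ 4. This holds for each 'Match' example and fails for each 'No match' one.

Match, Match, No match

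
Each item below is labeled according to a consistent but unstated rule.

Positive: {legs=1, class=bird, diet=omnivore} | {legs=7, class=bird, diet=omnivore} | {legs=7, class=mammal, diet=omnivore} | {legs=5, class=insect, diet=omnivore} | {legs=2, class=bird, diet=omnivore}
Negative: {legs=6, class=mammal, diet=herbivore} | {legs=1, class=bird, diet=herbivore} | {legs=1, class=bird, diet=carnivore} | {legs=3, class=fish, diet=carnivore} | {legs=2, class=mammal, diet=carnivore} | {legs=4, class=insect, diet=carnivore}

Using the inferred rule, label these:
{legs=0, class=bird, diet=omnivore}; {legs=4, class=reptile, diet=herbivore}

Positive, Negative

The distinguishing property — diet is omnivore — holds for all the 'Positive' cases and none of the 'Negative' cases.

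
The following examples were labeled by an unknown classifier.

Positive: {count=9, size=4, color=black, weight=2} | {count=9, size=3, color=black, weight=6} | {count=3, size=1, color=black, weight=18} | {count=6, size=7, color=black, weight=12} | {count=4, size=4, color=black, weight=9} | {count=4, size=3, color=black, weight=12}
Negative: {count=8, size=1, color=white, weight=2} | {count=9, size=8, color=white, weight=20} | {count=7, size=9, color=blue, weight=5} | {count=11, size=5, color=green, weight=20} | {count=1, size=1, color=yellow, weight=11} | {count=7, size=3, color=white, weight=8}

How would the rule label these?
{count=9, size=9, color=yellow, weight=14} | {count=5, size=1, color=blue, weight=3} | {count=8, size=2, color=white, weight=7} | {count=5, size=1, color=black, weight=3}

Negative, Negative, Negative, Positive

The rule appears to be: color is black.
Negative: {count=9, size=9, color=yellow, weight=14}, since color is yellow. Negative: {count=5, size=1, color=blue, weight=3}, since color is blue. Negative: {count=8, size=2, color=white, weight=7}, since color is white. Positive: {count=5, size=1, color=black, weight=3}, since color is black.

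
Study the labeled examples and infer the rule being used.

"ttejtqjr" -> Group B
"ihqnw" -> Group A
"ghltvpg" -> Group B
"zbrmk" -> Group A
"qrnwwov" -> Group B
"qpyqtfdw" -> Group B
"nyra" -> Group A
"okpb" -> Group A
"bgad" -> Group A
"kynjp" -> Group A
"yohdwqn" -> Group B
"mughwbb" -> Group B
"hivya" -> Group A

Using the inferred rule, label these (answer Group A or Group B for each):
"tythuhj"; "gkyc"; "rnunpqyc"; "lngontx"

The common property of the 'Group A' items is: length ≤ 5. No 'Group B' item has it.
Group B: "tythuhj", since length 7. Group A: "gkyc", since length 4. Group B: "rnunpqyc", since length 8. Group B: "lngontx", since length 7.

Group B, Group A, Group B, Group B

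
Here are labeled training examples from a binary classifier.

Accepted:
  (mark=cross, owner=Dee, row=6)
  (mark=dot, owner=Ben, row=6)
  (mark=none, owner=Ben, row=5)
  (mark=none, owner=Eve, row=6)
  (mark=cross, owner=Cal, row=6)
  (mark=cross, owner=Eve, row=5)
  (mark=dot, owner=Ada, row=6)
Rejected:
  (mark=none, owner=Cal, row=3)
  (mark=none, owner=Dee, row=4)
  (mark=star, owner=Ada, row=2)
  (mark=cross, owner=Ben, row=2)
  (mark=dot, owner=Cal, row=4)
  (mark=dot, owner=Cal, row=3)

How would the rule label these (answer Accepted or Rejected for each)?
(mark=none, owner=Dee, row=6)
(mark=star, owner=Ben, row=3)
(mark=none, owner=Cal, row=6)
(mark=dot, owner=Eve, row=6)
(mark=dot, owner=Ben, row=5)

The simplest hypothesis consistent with all the labels is: row ≥ 5.

Accepted, Rejected, Accepted, Accepted, Accepted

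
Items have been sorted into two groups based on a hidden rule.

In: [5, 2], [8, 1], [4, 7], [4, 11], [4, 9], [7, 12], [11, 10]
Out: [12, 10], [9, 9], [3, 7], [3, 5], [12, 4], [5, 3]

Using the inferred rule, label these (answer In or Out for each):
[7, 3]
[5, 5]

Out, Out

The rule appears to be: sum is odd.
[7, 3] → 7+3 = 10 → Out. [5, 5] → 5+5 = 10 → Out.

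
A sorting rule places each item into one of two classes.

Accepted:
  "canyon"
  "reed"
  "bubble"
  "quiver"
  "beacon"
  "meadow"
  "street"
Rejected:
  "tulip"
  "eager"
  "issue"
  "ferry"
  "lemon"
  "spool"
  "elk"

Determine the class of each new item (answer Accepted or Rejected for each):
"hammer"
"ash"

Accepted, Rejected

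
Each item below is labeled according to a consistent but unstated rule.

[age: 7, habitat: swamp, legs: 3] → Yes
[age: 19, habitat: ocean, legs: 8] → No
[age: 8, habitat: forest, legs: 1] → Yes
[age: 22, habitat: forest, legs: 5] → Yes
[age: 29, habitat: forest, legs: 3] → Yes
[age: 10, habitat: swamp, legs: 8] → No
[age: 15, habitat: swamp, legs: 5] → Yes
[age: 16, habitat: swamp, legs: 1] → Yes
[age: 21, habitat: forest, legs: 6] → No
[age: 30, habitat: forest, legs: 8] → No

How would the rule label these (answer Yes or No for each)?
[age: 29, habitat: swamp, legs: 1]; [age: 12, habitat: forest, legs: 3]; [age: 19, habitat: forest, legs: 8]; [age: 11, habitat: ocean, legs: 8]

Every 'Yes' example satisfies: legs ≤ 5. None of the 'No' examples do.
[age: 29, habitat: swamp, legs: 1] → legs = 1 → Yes. [age: 12, habitat: forest, legs: 3] → legs = 3 → Yes. [age: 19, habitat: forest, legs: 8] → legs = 8 → No. [age: 11, habitat: ocean, legs: 8] → legs = 8 → No.

Yes, Yes, No, No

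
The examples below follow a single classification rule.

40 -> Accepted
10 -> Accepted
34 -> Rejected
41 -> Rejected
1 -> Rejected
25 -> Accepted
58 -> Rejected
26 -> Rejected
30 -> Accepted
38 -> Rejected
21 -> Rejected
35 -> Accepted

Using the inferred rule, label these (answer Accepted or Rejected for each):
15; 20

Accepted, Accepted

One predicate separates the groups cleanly: multiple of 5.
15 → 15 = 5·3 → Accepted.
20 → 20 = 5·4 → Accepted.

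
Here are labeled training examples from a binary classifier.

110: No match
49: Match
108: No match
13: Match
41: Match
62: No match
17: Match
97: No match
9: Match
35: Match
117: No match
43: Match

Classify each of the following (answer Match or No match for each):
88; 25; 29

No match, Match, Match

A rule that fits every label: at most 49 — true of each 'Match' example, false of each 'No match' one.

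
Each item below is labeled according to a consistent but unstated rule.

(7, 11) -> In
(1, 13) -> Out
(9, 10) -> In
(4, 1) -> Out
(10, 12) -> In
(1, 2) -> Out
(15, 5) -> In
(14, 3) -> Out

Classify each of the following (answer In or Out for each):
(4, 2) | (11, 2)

Out, Out

Rule: sum ≥ 18. This holds for each 'In' example and fails for each 'Out' one.
Out: (4, 2), since 4+2 = 6. Out: (11, 2), since 11+2 = 13.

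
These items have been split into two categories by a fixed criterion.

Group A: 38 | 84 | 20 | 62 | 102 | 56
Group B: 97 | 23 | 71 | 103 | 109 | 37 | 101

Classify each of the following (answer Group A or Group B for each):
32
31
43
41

Group A, Group B, Group B, Group B

A rule that fits every label: even — true of each 'Group A' example, false of each 'Group B' one.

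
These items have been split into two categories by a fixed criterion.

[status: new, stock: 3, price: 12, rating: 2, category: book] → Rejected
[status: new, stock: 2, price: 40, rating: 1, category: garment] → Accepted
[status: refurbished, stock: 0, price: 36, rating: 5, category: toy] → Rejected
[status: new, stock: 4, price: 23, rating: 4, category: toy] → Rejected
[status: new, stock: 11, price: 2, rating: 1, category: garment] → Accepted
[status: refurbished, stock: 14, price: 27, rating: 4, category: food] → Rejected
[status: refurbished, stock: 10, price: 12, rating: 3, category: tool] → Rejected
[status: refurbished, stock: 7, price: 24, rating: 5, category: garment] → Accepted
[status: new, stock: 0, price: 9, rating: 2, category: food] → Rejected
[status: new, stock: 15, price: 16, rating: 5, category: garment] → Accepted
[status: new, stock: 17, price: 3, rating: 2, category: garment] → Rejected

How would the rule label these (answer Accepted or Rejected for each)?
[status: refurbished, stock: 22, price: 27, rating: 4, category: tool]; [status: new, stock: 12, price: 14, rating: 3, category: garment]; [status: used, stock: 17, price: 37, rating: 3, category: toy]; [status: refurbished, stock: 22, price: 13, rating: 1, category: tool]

Rejected, Accepted, Rejected, Rejected

The pattern is that an item is 'Accepted' exactly when: category is garment AND stock ≤ 15.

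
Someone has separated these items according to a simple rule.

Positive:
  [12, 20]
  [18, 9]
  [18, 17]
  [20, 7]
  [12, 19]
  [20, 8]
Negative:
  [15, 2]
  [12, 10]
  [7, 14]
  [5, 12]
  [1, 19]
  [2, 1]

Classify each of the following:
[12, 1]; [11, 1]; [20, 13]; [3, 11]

The common property of the 'Positive' items is: sum ≥ 27. No 'Negative' item has it.
[12, 1]: 12+1 = 13 — lacks this property, so Negative. [11, 1]: 11+1 = 12 — lacks this property, so Negative. [20, 13]: 20+13 = 33 — fits, so Positive. [3, 11]: 3+11 = 14 — lacks this property, so Negative.

Negative, Negative, Positive, Negative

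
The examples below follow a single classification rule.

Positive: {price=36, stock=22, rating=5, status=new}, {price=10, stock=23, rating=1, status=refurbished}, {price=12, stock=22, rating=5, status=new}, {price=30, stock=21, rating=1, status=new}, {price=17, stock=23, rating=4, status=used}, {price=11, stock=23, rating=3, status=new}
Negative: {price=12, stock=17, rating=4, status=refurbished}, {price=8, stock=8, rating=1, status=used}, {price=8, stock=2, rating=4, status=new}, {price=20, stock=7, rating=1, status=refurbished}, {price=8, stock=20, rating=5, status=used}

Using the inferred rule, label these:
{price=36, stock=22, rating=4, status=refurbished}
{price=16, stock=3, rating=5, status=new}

Positive, Negative

The common property of the 'Positive' items is: stock ≥ 21. No 'Negative' item has it.
{price=36, stock=22, rating=4, status=refurbished}: stock = 22, qualifies → Positive.
{price=16, stock=3, rating=5, status=new}: stock = 3, doesn't qualify → Negative.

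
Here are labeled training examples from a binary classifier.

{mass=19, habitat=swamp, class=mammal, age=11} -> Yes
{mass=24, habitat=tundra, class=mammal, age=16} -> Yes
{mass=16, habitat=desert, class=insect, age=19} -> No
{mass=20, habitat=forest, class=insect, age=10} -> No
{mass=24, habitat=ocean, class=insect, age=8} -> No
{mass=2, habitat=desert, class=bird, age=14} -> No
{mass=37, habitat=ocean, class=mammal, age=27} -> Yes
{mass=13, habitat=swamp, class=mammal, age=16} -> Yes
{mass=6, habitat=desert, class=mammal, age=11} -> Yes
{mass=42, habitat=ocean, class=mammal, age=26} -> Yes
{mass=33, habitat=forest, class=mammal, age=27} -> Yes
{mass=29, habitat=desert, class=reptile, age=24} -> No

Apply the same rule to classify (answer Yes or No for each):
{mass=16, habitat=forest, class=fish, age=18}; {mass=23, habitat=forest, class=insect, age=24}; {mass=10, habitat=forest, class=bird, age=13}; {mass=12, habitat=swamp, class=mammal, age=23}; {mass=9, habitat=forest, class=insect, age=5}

All 'Yes' examples share one property — class is mammal — and every 'No' example lacks it.
{mass=16, habitat=forest, class=fish, age=18}: No (class is fish).
{mass=23, habitat=forest, class=insect, age=24}: No (class is insect).
{mass=10, habitat=forest, class=bird, age=13}: No (class is bird).
{mass=12, habitat=swamp, class=mammal, age=23}: Yes (class is mammal).
{mass=9, habitat=forest, class=insect, age=5}: No (class is insect).

No, No, No, Yes, No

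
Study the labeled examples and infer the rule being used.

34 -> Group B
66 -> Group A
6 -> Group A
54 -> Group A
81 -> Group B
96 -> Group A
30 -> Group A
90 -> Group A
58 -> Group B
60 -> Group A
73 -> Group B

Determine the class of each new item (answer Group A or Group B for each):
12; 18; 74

The common property of the 'Group A' items is: multiple of 6. No 'Group B' item has it.
12 — 12 = 6·2, hence Group A. 18 — 18 = 6·3, hence Group A. 74 — 74 = 6·12 + 2, hence Group B.

Group A, Group A, Group B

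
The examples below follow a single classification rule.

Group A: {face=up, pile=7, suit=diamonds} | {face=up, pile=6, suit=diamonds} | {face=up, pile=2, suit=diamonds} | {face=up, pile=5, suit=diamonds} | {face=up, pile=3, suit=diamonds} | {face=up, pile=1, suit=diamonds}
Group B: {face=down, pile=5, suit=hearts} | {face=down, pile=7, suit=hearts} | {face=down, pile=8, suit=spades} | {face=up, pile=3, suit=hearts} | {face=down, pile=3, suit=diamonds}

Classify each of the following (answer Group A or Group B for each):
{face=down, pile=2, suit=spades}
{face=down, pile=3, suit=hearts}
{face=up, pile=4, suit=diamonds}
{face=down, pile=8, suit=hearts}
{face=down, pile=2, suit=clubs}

All 'Group A' examples share one property — suit is diamonds AND face is up — and every 'Group B' example lacks it.
{face=down, pile=2, suit=spades}: Group B (suit is spades, face is down).
{face=down, pile=3, suit=hearts}: Group B (suit is hearts, face is down).
{face=up, pile=4, suit=diamonds}: Group A (suit is diamonds, face is up).
{face=down, pile=8, suit=hearts}: Group B (suit is hearts, face is down).
{face=down, pile=2, suit=clubs}: Group B (suit is clubs, face is down).

Group B, Group B, Group A, Group B, Group B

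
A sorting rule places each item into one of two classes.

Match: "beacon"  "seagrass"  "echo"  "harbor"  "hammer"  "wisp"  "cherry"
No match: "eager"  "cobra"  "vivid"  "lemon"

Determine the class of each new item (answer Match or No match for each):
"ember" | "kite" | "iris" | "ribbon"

A rule that fits every label: even length — true of each 'Match' example, false of each 'No match' one.
"ember": length 5 — doesn't qualify, so No match.
"kite": length 4 — fits, so Match.
"iris": length 4 — fits, so Match.
"ribbon": length 6 — fits, so Match.

No match, Match, Match, Match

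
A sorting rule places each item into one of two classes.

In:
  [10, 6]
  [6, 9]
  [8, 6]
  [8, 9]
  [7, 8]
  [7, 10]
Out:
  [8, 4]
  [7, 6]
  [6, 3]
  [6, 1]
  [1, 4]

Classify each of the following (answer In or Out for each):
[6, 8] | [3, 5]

In, Out

The common property of the 'In' items is: sum ≥ 14. No 'Out' item has it.
[6, 8]: In (6+8 = 14).
[3, 5]: Out (3+5 = 8).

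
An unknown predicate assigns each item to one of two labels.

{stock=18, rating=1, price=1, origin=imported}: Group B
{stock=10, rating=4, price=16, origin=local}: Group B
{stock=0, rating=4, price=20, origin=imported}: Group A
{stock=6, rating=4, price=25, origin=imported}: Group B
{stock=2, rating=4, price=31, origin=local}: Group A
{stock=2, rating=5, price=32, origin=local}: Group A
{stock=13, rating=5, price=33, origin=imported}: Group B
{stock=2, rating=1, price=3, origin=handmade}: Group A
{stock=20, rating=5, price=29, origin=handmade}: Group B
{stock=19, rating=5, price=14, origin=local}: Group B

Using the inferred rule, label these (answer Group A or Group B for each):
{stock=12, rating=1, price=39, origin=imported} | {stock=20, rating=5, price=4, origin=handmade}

The distinguishing property — stock ≤ 2 — holds for all the 'Group A' cases and none of the 'Group B' cases.
{stock=12, rating=1, price=39, origin=imported}: Group B (stock = 12).
{stock=20, rating=5, price=4, origin=handmade}: Group B (stock = 20).

Group B, Group B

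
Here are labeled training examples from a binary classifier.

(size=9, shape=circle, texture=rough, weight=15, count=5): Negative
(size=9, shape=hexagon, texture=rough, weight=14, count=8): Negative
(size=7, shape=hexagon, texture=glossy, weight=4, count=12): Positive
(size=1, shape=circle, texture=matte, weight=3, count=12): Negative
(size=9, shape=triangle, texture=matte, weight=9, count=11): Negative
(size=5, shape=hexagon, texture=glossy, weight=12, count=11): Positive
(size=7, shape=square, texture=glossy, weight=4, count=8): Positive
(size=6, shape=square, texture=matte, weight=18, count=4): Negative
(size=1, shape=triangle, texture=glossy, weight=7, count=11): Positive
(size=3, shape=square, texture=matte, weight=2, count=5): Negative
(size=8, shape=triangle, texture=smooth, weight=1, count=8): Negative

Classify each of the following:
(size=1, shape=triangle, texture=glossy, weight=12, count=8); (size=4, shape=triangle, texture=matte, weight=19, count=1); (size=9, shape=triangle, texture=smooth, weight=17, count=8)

Positive, Negative, Negative

The common property of the 'Positive' items is: texture is glossy. No 'Negative' item has it.
(size=1, shape=triangle, texture=glossy, weight=12, count=8): texture is glossy, meets the rule → Positive.
(size=4, shape=triangle, texture=matte, weight=19, count=1): texture is matte, doesn't match → Negative.
(size=9, shape=triangle, texture=smooth, weight=17, count=8): texture is smooth, doesn't match → Negative.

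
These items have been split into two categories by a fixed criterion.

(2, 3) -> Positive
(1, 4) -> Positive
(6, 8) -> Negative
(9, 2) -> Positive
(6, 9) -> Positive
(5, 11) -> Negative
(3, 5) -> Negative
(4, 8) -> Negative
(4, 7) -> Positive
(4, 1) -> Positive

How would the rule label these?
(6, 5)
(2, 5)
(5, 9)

Positive, Positive, Negative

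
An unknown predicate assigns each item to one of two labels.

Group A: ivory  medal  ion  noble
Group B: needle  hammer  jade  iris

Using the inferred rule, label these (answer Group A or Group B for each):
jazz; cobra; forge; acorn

Rule: odd length. This holds for each 'Group A' example and fails for each 'Group B' one.
jazz: length 4, doesn't qualify → Group B. cobra: length 5, meets the rule → Group A. forge: length 5, meets the rule → Group A. acorn: length 5, meets the rule → Group A.

Group B, Group A, Group A, Group A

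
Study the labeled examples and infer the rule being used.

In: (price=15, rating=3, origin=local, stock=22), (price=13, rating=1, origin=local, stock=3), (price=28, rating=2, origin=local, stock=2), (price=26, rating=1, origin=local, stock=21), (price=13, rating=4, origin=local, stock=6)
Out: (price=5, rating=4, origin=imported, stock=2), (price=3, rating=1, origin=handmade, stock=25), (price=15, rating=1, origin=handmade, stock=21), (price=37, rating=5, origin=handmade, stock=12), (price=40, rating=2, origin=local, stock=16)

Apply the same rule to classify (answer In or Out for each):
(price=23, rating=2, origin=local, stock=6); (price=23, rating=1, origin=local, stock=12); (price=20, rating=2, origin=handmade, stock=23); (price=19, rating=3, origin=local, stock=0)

'In' ⟺ origin is local AND price ≤ 28.
(price=23, rating=2, origin=local, stock=6): In (origin is local, price = 23).
(price=23, rating=1, origin=local, stock=12): In (origin is local, price = 23).
(price=20, rating=2, origin=handmade, stock=23): Out (origin is handmade, price = 20).
(price=19, rating=3, origin=local, stock=0): In (origin is local, price = 19).

In, In, Out, In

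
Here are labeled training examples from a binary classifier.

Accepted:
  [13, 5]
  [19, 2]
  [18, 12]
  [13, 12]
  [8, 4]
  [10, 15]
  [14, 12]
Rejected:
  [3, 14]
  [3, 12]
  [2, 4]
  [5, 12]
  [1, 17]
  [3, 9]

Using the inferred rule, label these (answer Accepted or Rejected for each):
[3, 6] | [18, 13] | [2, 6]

The distinguishing property — first ≥ 8 — holds for all the 'Accepted' cases and none of the 'Rejected' cases.

Rejected, Accepted, Rejected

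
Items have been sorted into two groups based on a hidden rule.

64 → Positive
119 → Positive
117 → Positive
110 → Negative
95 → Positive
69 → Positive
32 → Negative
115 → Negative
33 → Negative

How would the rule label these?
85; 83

Positive, Positive

'Positive' ⟺ digit sum ≥ 8.
85 — digit sum 8+5 = 13, hence Positive.
83 — digit sum 8+3 = 11, hence Positive.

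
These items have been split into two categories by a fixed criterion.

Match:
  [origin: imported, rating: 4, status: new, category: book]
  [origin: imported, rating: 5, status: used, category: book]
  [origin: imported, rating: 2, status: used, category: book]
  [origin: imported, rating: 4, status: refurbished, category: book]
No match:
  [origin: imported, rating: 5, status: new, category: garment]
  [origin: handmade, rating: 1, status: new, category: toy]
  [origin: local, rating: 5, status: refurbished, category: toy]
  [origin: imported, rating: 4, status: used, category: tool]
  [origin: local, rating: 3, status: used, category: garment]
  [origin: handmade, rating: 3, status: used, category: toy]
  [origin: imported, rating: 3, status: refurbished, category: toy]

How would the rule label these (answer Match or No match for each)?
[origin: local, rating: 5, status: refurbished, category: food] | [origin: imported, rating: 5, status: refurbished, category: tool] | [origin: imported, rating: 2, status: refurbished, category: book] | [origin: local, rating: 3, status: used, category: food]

No match, No match, Match, No match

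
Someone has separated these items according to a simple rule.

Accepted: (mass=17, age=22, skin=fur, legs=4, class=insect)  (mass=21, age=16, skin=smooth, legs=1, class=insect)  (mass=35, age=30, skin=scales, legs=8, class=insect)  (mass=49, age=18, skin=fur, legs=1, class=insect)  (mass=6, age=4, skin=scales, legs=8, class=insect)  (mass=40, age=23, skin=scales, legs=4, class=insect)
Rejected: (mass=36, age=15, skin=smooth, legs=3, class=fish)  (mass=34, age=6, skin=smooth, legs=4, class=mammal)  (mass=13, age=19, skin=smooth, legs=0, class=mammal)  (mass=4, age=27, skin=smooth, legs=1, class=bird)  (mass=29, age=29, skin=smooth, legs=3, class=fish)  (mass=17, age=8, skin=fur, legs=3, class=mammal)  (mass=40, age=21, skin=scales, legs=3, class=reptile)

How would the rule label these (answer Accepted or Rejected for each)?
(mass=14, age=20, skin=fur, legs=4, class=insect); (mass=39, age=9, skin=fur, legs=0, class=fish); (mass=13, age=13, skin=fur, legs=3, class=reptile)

Accepted, Rejected, Rejected

All 'Accepted' examples share one property — class is insect — and every 'Rejected' example lacks it.
(mass=14, age=20, skin=fur, legs=4, class=insect): class is insect, matches → Accepted.
(mass=39, age=9, skin=fur, legs=0, class=fish): class is fish, doesn't qualify → Rejected.
(mass=13, age=13, skin=fur, legs=3, class=reptile): class is reptile, doesn't qualify → Rejected.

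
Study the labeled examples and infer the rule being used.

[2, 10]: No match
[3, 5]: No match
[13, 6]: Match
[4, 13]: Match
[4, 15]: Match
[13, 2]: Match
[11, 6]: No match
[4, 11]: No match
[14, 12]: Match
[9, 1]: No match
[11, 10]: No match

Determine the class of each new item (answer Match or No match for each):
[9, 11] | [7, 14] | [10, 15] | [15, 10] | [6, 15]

No match, Match, Match, Match, Match

Every 'Match' example satisfies: max ≥ 12. None of the 'No match' examples do.
[9, 11]: max 11 — does not fit, so No match. [7, 14]: max 14 — meets the rule, so Match. [10, 15]: max 15 — meets the rule, so Match. [15, 10]: max 15 — meets the rule, so Match. [6, 15]: max 15 — meets the rule, so Match.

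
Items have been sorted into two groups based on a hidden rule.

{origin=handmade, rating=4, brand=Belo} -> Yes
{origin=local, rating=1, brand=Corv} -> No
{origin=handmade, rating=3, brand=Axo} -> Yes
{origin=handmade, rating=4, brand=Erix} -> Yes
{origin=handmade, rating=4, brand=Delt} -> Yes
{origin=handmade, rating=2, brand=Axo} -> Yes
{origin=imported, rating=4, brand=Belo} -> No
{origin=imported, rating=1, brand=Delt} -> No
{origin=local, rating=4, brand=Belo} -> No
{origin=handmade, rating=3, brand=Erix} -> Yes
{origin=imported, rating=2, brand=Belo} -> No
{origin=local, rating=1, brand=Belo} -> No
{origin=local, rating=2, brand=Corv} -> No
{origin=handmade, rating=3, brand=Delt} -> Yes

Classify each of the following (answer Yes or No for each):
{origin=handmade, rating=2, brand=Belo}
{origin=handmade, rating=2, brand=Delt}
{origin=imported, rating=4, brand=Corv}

Yes, Yes, No

The simplest hypothesis consistent with all the labels is: origin is handmade.
{origin=handmade, rating=2, brand=Belo}: origin is handmade, has this property → Yes. {origin=handmade, rating=2, brand=Delt}: origin is handmade, has this property → Yes. {origin=imported, rating=4, brand=Corv}: origin is imported, fails the rule → No.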